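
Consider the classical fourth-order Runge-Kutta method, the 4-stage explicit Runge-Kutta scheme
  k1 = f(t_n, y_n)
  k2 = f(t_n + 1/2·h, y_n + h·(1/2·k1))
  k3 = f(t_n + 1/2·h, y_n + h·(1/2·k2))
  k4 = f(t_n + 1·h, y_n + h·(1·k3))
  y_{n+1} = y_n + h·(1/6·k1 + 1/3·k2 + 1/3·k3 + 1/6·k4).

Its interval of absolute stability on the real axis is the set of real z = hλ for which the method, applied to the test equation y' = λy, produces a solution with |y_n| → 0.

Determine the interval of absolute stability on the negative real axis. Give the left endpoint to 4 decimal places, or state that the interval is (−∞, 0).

(-2.7853, 0).

Set f=λy, z=hλ:
  order 4, 4-stage ⇒ R(z)=1+z+z^2/2+z^3/6+z^4/24
  (e.g. R(-0.55)=0.57733, |R|=0.57733)

Solve |R(x)|<1 on ℝ⁻.
x=-0.55: |R|=0.5773
|R(-2.83)|=1.0695 |R(-2.34)|=0.5116 |R(-0.71)|=0.4930
Bisect:
  x_lo=-3.5704 |R|=2.9890  x_hi=-0.1274 |R|=0.8804
  mid=-1.84893 |R|=0.29384 →hi
  mid=-2.70969 |R|=0.89187 →hi
  mid=-3.14007 |R|=1.68060 →lo
  mid=-2.92488 |R|=1.23168 →lo
  mid=-2.81729 |R|=1.04932 →lo
  mid=-2.76349 |R|=0.96762 →hi
  mid=-2.79039 |R|=1.00771 →lo
  ...
  [-2.78534,-2.78513] ⇒ x*=-2.7853
So |R|<1 on (-2.7853, 0).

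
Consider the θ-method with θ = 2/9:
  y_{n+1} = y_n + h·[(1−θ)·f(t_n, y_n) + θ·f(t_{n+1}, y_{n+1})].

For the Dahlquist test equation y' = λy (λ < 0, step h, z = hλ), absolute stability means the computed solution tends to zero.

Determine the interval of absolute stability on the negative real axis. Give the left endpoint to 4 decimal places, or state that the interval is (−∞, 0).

(-3.6000, 0).

Set f=λy, z=hλ:
  y_{n+1} = y_n + z·[7/9·y_n + 2/9·y_{n+1}] ⇒ (1 − 2/9z)y_{n+1} = (1 + 7/9z)y_n
  R(z) = (1 + 7/9z)/(1 − 2/9z).

Need |R(x)|<1, x<0.
x=-1.62: |R|=0.1912
R=−1: 1+7/9x = −1+2/9x ⇒ -5/9x=2 ⇒ x=2/(-5/9)=-3.6000
Confirm numerically:
  x=-3.371: |R|=0.92726 <1
  x=-1.975: |R|=0.37259 <1
  x=-1.616: |R|=0.18901 <1
  x=-1.506: |R|=0.12837 <1
  x=-4.173: |R|=1.16517 >1
  x=-4.063: |R|=1.13517 >1
Stable set (-3.6000, 0).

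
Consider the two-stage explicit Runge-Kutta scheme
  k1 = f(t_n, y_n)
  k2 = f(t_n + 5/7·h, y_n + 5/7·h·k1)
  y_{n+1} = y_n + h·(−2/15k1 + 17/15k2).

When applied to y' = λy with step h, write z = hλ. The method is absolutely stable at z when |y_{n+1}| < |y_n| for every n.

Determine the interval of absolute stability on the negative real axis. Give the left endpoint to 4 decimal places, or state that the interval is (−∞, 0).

z∈(-1.2353,0).

On y'=λy, z=hλ:
  k1=λy_n ⇒ h·k1=z·y_n;  k2=λ(1+5/7z)y_n ⇒ h·k2=z(1+5/7z)y_n
  y_{n+1}/y_n = 1 − 2/15z + 17/15z(1+5/7z) = 1 + z + 17/21z²
  Hence R(z) = 1 + z + 17/21z².

Solve |R(x)|<1 on ℝ⁻.
x=-1.73: |R|=1.6928
R=1: x+17/21x²=0 ⇒ x=−21/17=-1.2353; min R=1−1/(4·17/21)=0.6912>−1
Confirm numerically:
  x=-0.843: |R|=0.73229 <1
  x=-0.730: |R|=0.70140 <1
  x=-0.530: |R|=0.69740 <1
  x=-1.466: |R|=1.27379 >1
  x=-1.455: |R|=1.25878 >1
Stable set (-1.2353, 0).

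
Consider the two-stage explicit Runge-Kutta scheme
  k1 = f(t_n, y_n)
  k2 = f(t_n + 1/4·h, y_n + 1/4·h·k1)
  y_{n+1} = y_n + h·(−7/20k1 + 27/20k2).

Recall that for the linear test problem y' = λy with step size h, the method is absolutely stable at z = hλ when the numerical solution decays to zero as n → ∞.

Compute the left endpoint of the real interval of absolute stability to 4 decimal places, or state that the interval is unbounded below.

Test eqn y'=λy, z=hλ:
  k1=λy_n ⇒ h·k1=z·y_n;  k2=λ(1+1/4z)y_n ⇒ h·k2=z(1+1/4z)y_n
  y_{n+1}/y_n = 1 − 7/20z + 27/20z(1+1/4z) = 1 + z + 27/80z²
  R(z) = 1 + z + 27/80z².

Find x<0 with |R(x)|<1.
x=-0.89: |R|=0.3773
R=1: x+27/80x²=0 ⇒ x=−80/27=-2.9630; min R=1−1/(4·27/80)=0.2593>−1
Confirm numerically:
  x=-2.843: |R|=0.88489 <1
  x=-2.817: |R|=0.86123 <1
  x=-1.953: |R|=0.33430 <1
  x=-1.809: |R|=0.29546 <1
  x=-3.226: |R|=1.28639 >1
  x=-3.224: |R|=1.28403 >1
  x=-3.083: |R|=1.12490 >1
So |R|<1 on (-2.9630, 0).

z* = -2.9630.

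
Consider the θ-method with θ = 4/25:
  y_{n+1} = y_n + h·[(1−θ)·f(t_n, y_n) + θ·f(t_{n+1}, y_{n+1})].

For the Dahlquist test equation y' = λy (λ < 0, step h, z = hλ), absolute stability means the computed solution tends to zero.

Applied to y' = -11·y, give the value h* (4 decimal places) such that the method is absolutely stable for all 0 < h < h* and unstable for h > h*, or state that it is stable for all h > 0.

Test eqn y'=λy, z=hλ:
  y_{n+1} = y_n + z·[21/25·y_n + 4/25·y_{n+1}] ⇒ (1 − 4/25z)y_{n+1} = (1 + 21/25z)y_n
  ⇒ R(z) = (1 + 21/25z)/(1 − 4/25z).

Boundary: |R(x)|=1, x<0.
x=-0.99: |R|=0.1454
R=−1: 1+21/25x = −1+4/25x ⇒ -17/25x=2 ⇒ x=2/(-17/25)=-2.9412
Confirm numerically:
  x=-2.692: |R|=0.88157 <1
  x=-2.678: |R|=0.87472 <1
  x=-1.571: |R|=0.25543 <1
  x=-1.445: |R|=0.17365 <1
  x=-3.280: |R|=1.15110 >1
  x=-3.155: |R|=1.09662 >1
  x=-3.030: |R|=1.04068 >1
So |R|<1 on (-2.9412, 0).

(-2.9412,0); λ=-11 ⇒ h* = (50/17)/11 = 0.2674.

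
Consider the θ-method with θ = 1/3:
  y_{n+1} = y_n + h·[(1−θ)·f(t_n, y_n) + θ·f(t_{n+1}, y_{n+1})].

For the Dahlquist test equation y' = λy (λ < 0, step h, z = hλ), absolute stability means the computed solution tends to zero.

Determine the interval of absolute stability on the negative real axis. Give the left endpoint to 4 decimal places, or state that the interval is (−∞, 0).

On y'=λy, z=hλ:
  y_{n+1} = y_n + z·[2/3·y_n + 1/3·y_{n+1}] ⇒ (1 − 1/3z)y_{n+1} = (1 + 2/3z)y_n
  Hence R(z) = (1 + 2/3z)/(1 − 1/3z).

Need |R(x)|<1, x<0.
x=-1.79: |R|=0.1211
R=−1: 1+2/3x = −1+1/3x ⇒ -1/3x=2 ⇒ x=2/(-1/3)=-6.0000
Confirm numerically:
  x=-5.052: |R|=0.88227 <1
  x=-4.166: |R|=0.74407 <1
  x=-3.955: |R|=0.70597 <1
  x=-3.084: |R|=0.52071 <1
  x=-6.240: |R|=1.02597 >1
  x=-6.107: |R|=1.01175 >1
  x=-6.068: |R|=1.00750 >1
So |R|<1 on (-6.0000, 0).

z∈(-6.0000,0).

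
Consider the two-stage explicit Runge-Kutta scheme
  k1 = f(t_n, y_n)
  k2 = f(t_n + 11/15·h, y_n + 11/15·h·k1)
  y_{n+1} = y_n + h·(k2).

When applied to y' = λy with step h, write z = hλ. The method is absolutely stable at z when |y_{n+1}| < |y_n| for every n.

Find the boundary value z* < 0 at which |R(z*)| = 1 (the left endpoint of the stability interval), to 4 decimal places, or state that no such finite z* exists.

left endpoint -1.3636.

On y'=λy, z=hλ:
  k1=λy_n ⇒ h·k1=z·y_n;  k2=λ(1+11/15z)y_n ⇒ h·k2=z(1+11/15z)y_n
  y_{n+1}/y_n = 1 + z(1+11/15z) = 1 + z + 11/15z²
  R(z) = 1 + z + 11/15z².

Find x<0 with |R(x)|<1.
x=-0.62: |R|=0.6619
R=1: x+11/15x²=0 ⇒ x=−15/11=-1.3636; min R=1−1/(4·11/15)=0.6591>−1
Confirm numerically:
  x=-0.901: |R|=0.69432 <1
  x=-0.763: |R|=0.66392 <1
  x=-0.608: |R|=0.66309 <1
  x=-1.598: |R|=1.27464 >1
  x=-1.593: |R|=1.26794 >1
So |R|<1 on (-1.3636, 0).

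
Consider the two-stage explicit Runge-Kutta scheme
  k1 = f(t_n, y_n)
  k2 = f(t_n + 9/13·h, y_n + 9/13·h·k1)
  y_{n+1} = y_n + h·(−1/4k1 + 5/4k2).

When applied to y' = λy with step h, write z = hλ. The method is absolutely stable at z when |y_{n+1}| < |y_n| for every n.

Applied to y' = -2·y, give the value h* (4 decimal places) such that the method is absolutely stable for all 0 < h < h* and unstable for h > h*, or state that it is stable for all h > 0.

(-1.1556,0); λ=-2 ⇒ h* = (52/45)/2 = 0.5778.

Set f=λy, z=hλ:
  k1=λy_n ⇒ h·k1=z·y_n;  k2=λ(1+9/13z)y_n ⇒ h·k2=z(1+9/13z)y_n
  y_{n+1}/y_n = 1 − 1/4z + 5/4z(1+9/13z) = 1 + z + 45/52z²
  ⇒ R(z) = 1 + z + 45/52z².

Solve |R(x)|<1 on ℝ⁻.
x=-1.47: |R|=1.4000
R=1: x+45/52x²=0 ⇒ x=−52/45=-1.1556; min R=1−1/(4·45/52)=0.7111>−1
Confirm numerically:
  x=-1.124: |R|=0.96931 <1
  x=-0.940: |R|=0.82465 <1
  x=-0.814: |R|=0.75940 <1
  x=-0.713: |R|=0.72693 <1
  x=-1.720: |R|=1.84015 >1
  x=-1.412: |R|=1.31336 >1
So |R|<1 on (-1.1556, 0).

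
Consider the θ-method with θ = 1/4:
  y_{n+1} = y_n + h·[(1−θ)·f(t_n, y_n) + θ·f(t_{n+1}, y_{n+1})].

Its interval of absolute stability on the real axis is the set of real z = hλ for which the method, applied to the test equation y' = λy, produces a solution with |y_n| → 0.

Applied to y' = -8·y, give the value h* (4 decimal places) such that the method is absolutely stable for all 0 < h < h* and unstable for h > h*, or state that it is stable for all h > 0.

(-4.0000,0); λ=-8 ⇒ h* = (4)/8 = 0.5000.

Test eqn y'=λy, z=hλ:
  y_{n+1} = y_n + z·[3/4·y_n + 1/4·y_{n+1}] ⇒ (1 − 1/4z)y_{n+1} = (1 + 3/4z)y_n
  R(z) = (1 + 3/4z)/(1 − 1/4z).

Solve |R(x)|<1 on ℝ⁻.
x=-1.5: |R|=0.0909
R=−1: 1+3/4x = −1+1/4x ⇒ -1/2x=2 ⇒ x=2/(-1/2)=-4.0000
Confirm numerically:
  x=-3.842: |R|=0.95970 <1
  x=-3.238: |R|=0.78944 <1
  x=-2.504: |R|=0.53998 <1
  x=-2.215: |R|=0.42558 <1
  x=-4.512: |R|=1.12030 >1
  x=-4.442: |R|=1.10471 >1
  x=-4.147: |R|=1.03609 >1
Interval (-4.0000, 0).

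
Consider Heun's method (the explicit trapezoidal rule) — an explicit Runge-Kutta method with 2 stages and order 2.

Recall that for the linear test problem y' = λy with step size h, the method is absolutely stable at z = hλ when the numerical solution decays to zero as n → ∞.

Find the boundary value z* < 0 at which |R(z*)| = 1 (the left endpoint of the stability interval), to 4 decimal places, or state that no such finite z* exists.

With y'=λy (z=hλ):
  order 2, 2-stage ⇒ R(z)=1+z+z^2/2
  (e.g. R(-0.95)=0.50125, |R|=0.50125)

Need |R(x)|<1, x<0.
x=-0.95: |R|=0.5012
|R(-2.34)|=1.3978 |R(-1.53)|=0.6404 |R(-1.43)|=0.5924
Bisect:
  x_lo=-2.4083 |R|=1.4916  x_hi=-0.1550 |R|=0.8570
  mid=-1.28163 |R|=0.53966 →hi
  mid=-1.84495 |R|=0.85697 →hi
  mid=-2.12661 |R|=1.13463 →lo
  mid=-1.98578 |R|=0.98588 →hi
  mid=-2.05620 |R|=1.05778 →lo
  mid=-2.02099 |R|=1.02121 →lo
  mid=-2.00339 |R|=1.00339 →lo
  mid=-1.99458 |R|=0.99460 →hi
  mid=-1.99898 |R|=0.99899 →hi
  ...
  [-2.00008,-1.99995] ⇒ x*=-2.0000
Stable set (-2.0000, 0).

z* = -2.0000.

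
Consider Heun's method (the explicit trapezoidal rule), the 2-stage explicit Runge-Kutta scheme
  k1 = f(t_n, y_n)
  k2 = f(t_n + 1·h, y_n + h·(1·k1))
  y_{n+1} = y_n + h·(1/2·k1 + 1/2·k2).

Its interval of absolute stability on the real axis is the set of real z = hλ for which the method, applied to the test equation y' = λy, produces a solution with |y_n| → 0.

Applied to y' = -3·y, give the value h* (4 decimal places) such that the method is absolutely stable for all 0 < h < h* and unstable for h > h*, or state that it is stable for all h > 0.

With y'=λy (z=hλ):
  order 2, 2-stage ⇒ R(z)=1+z+z^2/2
  (e.g. R(-1.49)=0.62005, |R|=0.62005)

Need |R(x)|<1, x<0.
x=-1.49: |R|=0.6200
|R(-1.16)|=0.5128 |R(-0.91)|=0.5041 |R(-0.83)|=0.5145
Bisect:
  x_lo=-2.4726 |R|=1.5842  x_hi=-0.3521 |R|=0.7099
  mid=-1.41233 |R|=0.58501 →hi
  mid=-1.94245 |R|=0.94411 →hi
  mid=-2.20752 |R|=1.22905 →lo
  mid=-2.07499 |R|=1.07780 →lo
  mid=-2.00872 |R|=1.00876 →lo
  mid=-1.97559 |R|=0.97588 →hi
  mid=-1.99215 |R|=0.99218 →hi
  mid=-2.00044 |R|=1.00044 →lo
  ...
  [-2.00005,-1.99992] ⇒ x*=-2.0000
Stable set (-2.0000, 0).

(-2.0000,0); λ=-3 ⇒ h* = 0.6667.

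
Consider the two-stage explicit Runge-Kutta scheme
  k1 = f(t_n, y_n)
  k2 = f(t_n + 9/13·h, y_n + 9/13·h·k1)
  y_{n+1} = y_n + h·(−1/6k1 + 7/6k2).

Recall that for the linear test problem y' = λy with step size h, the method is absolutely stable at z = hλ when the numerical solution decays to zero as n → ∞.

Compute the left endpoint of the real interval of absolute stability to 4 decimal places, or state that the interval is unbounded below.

Set f=λy, z=hλ:
  k1=λy_n ⇒ h·k1=z·y_n;  k2=λ(1+9/13z)y_n ⇒ h·k2=z(1+9/13z)y_n
  y_{n+1}/y_n = 1 − 1/6z + 7/6z(1+9/13z) = 1 + z + 21/26z²
  Hence R(z) = 1 + z + 21/26z².

Need |R(x)|<1, x<0.
x=-0.43: |R|=0.7193
R=1: x+21/26x²=0 ⇒ x=−26/21=-1.2381; min R=1−1/(4·21/26)=0.6905>−1
Confirm numerically:
  x=-1.191: |R|=0.95470 <1
  x=-0.638: |R|=0.69077 <1
  x=-0.635: |R|=0.69068 <1
  x=-1.670: |R|=1.58257 >1
  x=-1.605: |R|=1.47564 >1
Stable set (-1.2381, 0).

left endpoint -1.2381.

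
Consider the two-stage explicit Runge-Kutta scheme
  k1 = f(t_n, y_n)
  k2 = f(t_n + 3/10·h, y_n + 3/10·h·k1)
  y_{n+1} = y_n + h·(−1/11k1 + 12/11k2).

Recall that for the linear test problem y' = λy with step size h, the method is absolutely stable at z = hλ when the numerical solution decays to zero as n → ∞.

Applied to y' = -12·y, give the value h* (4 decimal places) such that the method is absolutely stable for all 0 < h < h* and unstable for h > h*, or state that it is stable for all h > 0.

(-3.0556,0); λ=-12 ⇒ h* = (55/18)/12 = 0.2546.

With y'=λy (z=hλ):
  k1=λy_n ⇒ h·k1=z·y_n;  k2=λ(1+3/10z)y_n ⇒ h·k2=z(1+3/10z)y_n
  y_{n+1}/y_n = 1 − 1/11z + 12/11z(1+3/10z) = 1 + z + 18/55z²
  ⇒ R(z) = 1 + z + 18/55z².

Find x<0 with |R(x)|<1.
x=-0.92: |R|=0.3570
R=1: x+18/55x²=0 ⇒ x=−55/18=-3.0556; min R=1−1/(4·18/55)=0.2361>−1
Confirm numerically:
  x=-2.987: |R|=0.93298 <1
  x=-1.915: |R|=0.28518 <1
  x=-1.674: |R|=0.24311 <1
  x=-1.635: |R|=0.23987 <1
  x=-3.521: |R|=1.53634 >1
  x=-3.175: |R|=1.12411 >1
Interval (-3.0556, 0).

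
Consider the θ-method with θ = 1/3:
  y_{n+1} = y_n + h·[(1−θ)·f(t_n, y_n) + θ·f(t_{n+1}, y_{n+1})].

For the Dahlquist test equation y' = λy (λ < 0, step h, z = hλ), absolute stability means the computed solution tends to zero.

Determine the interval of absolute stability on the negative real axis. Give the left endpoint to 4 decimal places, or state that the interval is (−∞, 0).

With y'=λy (z=hλ):
  y_{n+1} = y_n + z·[2/3·y_n + 1/3·y_{n+1}] ⇒ (1 − 1/3z)y_{n+1} = (1 + 2/3z)y_n
  so R(z) = (1 + 2/3z)/(1 − 1/3z).

Boundary: |R(x)|=1, x<0.
x=-1.79: |R|=0.1211
R=−1: 1+2/3x = −1+1/3x ⇒ -1/3x=2 ⇒ x=2/(-1/3)=-6.0000
Confirm numerically:
  x=-5.733: |R|=0.96943 <1
  x=-4.849: |R|=0.85336 <1
  x=-4.083: |R|=0.72935 <1
  x=-6.144: |R|=1.01575 >1
  x=-6.032: |R|=1.00354 >1
Stable set (-6.0000, 0).

z∈(-6.0000,0).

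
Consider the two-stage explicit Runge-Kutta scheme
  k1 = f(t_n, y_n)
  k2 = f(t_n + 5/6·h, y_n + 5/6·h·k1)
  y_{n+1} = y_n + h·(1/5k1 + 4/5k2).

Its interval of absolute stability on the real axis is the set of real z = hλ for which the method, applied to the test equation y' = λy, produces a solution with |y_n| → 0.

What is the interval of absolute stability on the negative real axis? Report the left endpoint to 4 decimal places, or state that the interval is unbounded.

(-1.5000, 0).

On y'=λy, z=hλ:
  k1=λy_n ⇒ h·k1=z·y_n;  k2=λ(1+5/6z)y_n ⇒ h·k2=z(1+5/6z)y_n
  y_{n+1}/y_n = 1 + 1/5z + 4/5z(1+5/6z) = 1 + z + 2/3z²
  R(z) = 1 + z + 2/3z².

Solve |R(x)|<1 on ℝ⁻.
x=-1.58: |R|=1.0843
R=1: x+2/3x²=0 ⇒ x=−3/2=-1.5000; min R=1−1/(4·2/3)=0.6250>−1
Confirm numerically:
  x=-1.152: |R|=0.73274 <1
  x=-0.834: |R|=0.62970 <1
  x=-0.702: |R|=0.62654 <1
  x=-2.100: |R|=1.84000 >1
  x=-2.007: |R|=1.67837 >1
  x=-1.932: |R|=1.55642 >1
Interval (-1.5000, 0).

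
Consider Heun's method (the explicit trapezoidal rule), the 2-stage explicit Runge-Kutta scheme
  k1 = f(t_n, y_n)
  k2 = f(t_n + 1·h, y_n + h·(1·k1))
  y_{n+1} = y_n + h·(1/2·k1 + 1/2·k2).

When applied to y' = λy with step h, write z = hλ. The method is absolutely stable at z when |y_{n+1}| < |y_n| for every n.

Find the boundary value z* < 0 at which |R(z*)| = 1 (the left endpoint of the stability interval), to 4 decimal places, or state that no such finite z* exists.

left endpoint -2.0000.

Test eqn y'=λy, z=hλ:
  order 2, 2-stage ⇒ R(z)=1+z+z^2/2
  (e.g. R(-0.52)=0.61520, |R|=0.61520)

Solve |R(x)|<1 on ℝ⁻.
x=-0.52: |R|=0.6152
|R(-2.2)|=1.2200 |R(-1.19)|=0.5181 |R(-1.12)|=0.5072
Bisect:
  x_lo=-2.3422 |R|=1.4008  x_hi=-0.3193 |R|=0.7317
  mid=-1.33074 |R|=0.55469 →hi
  mid=-1.83647 |R|=0.84984 →hi
  mid=-2.08933 |R|=1.09333 →lo
  mid=-1.96290 |R|=0.96359 →hi
  mid=-2.02612 |R|=1.02646 →lo
  mid=-1.99451 |R|=0.99453 →hi
  mid=-2.01031 |R|=1.01037 →lo
  mid=-2.00241 |R|=1.00242 →lo
  mid=-1.99846 |R|=0.99846 →hi
  ...
  [-2.00007,-1.99994] ⇒ x*=-2.0000
So |R|<1 on (-2.0000, 0).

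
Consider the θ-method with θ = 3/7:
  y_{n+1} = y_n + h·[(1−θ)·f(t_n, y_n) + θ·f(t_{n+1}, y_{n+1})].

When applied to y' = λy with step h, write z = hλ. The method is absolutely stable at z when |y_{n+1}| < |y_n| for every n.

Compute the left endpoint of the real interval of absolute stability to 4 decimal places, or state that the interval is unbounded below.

z* = -14.0000.

On y'=λy, z=hλ:
  y_{n+1} = y_n + z·[4/7·y_n + 3/7·y_{n+1}] ⇒ (1 − 3/7z)y_{n+1} = (1 + 4/7z)y_n
  so R(z) = (1 + 4/7z)/(1 − 3/7z).

Need |R(x)|<1, x<0.
x=-1.79: |R|=0.0129
R=−1: 1+4/7x = −1+3/7x ⇒ -1/7x=2 ⇒ x=2/(-1/7)=-14.0000
Confirm numerically:
  x=-13.608: |R|=0.99180 <1
  x=-9.795: |R|=0.88443 <1
  x=-6.901: |R|=0.74375 <1
  x=-14.564: |R|=1.01113 >1
  x=-14.447: |R|=1.00888 >1
  x=-14.245: |R|=1.00493 >1
Stable set (-14.0000, 0).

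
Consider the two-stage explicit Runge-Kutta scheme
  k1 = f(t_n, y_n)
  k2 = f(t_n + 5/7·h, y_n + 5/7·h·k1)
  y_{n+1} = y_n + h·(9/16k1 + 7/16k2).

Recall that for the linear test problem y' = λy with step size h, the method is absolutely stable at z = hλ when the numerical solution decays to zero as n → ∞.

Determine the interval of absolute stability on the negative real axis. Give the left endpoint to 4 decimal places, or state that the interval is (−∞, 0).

On y'=λy, z=hλ:
  k1=λy_n ⇒ h·k1=z·y_n;  k2=λ(1+5/7z)y_n ⇒ h·k2=z(1+5/7z)y_n
  y_{n+1}/y_n = 1 + 9/16z + 7/16z(1+5/7z) = 1 + z + 5/16z²
  so R(z) = 1 + z + 5/16z².

Boundary: |R(x)|=1, x<0.
x=-1.26: |R|=0.2361
R=1: x+5/16x²=0 ⇒ x=−16/5=-3.2000; min R=1−1/(4·5/16)=0.2000>−1
Confirm numerically:
  x=-2.946: |R|=0.76616 <1
  x=-2.758: |R|=0.61905 <1
  x=-2.727: |R|=0.59692 <1
  x=-3.772: |R|=1.67424 >1
  x=-3.587: |R|=1.43380 >1
So |R|<1 on (-3.2000, 0).

z∈(-3.2000,0).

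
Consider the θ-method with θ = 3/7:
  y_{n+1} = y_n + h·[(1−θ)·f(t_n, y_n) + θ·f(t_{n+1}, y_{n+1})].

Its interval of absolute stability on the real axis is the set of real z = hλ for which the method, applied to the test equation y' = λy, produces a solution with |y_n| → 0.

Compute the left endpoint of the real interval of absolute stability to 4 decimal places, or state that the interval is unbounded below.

On y'=λy, z=hλ:
  y_{n+1} = y_n + z·[4/7·y_n + 3/7·y_{n+1}] ⇒ (1 − 3/7z)y_{n+1} = (1 + 4/7z)y_n
  Hence R(z) = (1 + 4/7z)/(1 − 3/7z).

Boundary: |R(x)|=1, x<0.
x=-1.34: |R|=0.1488
R=−1: 1+4/7x = −1+3/7x ⇒ -1/7x=2 ⇒ x=2/(-1/7)=-14.0000
Confirm numerically:
  x=-13.648: |R|=0.99266 <1
  x=-9.936: |R|=0.88959 <1
  x=-9.493: |R|=0.87297 <1
  x=-6.629: |R|=0.72585 <1
  x=-14.549: |R|=1.01084 >1
  x=-14.225: |R|=1.00453 >1
  x=-14.050: |R|=1.00102 >1
Stable set (-14.0000, 0).

left endpoint -14.0000.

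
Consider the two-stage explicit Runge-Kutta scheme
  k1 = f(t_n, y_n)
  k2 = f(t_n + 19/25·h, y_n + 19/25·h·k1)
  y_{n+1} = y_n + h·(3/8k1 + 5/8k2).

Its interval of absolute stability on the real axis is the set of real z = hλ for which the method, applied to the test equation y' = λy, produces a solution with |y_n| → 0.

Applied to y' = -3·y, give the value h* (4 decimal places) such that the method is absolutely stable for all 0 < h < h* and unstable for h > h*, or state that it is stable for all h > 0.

Set f=λy, z=hλ:
  k1=λy_n ⇒ h·k1=z·y_n;  k2=λ(1+19/25z)y_n ⇒ h·k2=z(1+19/25z)y_n
  y_{n+1}/y_n = 1 + 3/8z + 5/8z(1+19/25z) = 1 + z + 19/40z²
  R(z) = 1 + z + 19/40z².

Need |R(x)|<1, x<0.
x=-0.47: |R|=0.6349
R=1: x+19/40x²=0 ⇒ x=−40/19=-2.1053; min R=1−1/(4·19/40)=0.4737>−1
Confirm numerically:
  x=-1.917: |R|=0.82857 <1
  x=-1.829: |R|=0.75999 <1
  x=-1.641: |R|=0.63812 <1
  x=-2.637: |R|=1.66604 >1
  x=-2.626: |R|=1.64954 >1
  x=-2.208: |R|=1.10775 >1
So |R|<1 on (-2.1053, 0).

(-2.1053,0); λ=-3 ⇒ h* = (40/19)/3 = 0.7018.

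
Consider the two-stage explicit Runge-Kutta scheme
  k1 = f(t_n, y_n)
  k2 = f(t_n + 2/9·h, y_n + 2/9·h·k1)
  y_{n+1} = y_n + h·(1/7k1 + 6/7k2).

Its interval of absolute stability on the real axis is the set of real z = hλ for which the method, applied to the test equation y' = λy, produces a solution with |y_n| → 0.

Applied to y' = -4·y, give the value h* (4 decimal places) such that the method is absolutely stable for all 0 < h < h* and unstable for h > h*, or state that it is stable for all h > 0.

(-5.2500,0); λ=-4 ⇒ h* = (21/4)/4 = 1.3125.

Test eqn y'=λy, z=hλ:
  k1=λy_n ⇒ h·k1=z·y_n;  k2=λ(1+2/9z)y_n ⇒ h·k2=z(1+2/9z)y_n
  y_{n+1}/y_n = 1 + 1/7z + 6/7z(1+2/9z) = 1 + z + 4/21z²
  ⇒ R(z) = 1 + z + 4/21z².

Boundary: |R(x)|=1, x<0.
x=-1.28: |R|=0.0321
R=1: x+4/21x²=0 ⇒ x=−21/4=-5.2500; min R=1−1/(4·4/21)=-0.3125>−1
Confirm numerically:
  x=-4.291: |R|=0.21618 <1
  x=-3.556: |R|=0.14740 <1
  x=-3.292: |R|=0.22776 <1
  x=-5.430: |R|=1.18617 >1
  x=-5.350: |R|=1.10190 >1
  x=-5.304: |R|=1.05456 >1
Interval (-5.2500, 0).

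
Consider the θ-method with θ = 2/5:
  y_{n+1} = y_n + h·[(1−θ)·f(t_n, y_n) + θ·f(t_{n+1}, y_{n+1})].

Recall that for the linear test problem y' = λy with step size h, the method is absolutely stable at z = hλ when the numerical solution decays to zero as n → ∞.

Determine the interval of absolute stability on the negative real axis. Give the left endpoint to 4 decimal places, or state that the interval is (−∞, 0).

z∈(-10.0000,0).

Set f=λy, z=hλ:
  y_{n+1} = y_n + z·[3/5·y_n + 2/5·y_{n+1}] ⇒ (1 − 2/5z)y_{n+1} = (1 + 3/5z)y_n
  R(z) = (1 + 3/5z)/(1 − 2/5z).

Solve |R(x)|<1 on ℝ⁻.
x=-0.66: |R|=0.4778
R=−1: 1+3/5x = −1+2/5x ⇒ -1/5x=2 ⇒ x=2/(-1/5)=-10.0000
Confirm numerically:
  x=-9.977: |R|=0.99908 <1
  x=-9.840: |R|=0.99352 <1
  x=-7.276: |R|=0.86068 <1
  x=-6.850: |R|=0.83155 <1
  x=-10.577: |R|=1.02206 >1
  x=-10.044: |R|=1.00175 >1
Interval (-10.0000, 0).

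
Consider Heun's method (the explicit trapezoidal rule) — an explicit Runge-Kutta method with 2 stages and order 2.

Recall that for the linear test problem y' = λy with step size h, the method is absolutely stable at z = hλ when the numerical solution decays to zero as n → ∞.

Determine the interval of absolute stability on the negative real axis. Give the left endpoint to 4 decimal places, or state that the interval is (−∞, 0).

z∈(-2.0000,0).

With y'=λy (z=hλ):
  order 2, 2-stage ⇒ R(z)=1+z+z^2/2
  (e.g. R(-1.75)=0.78125, |R|=0.78125)

Need |R(x)|<1, x<0.
x=-1.75: |R|=0.7812
|R(-2.32)|=1.3712 |R(-1.69)|=0.7380 |R(-1.52)|=0.6352
Bisect:
  x_lo=-2.5981 |R|=1.7770  x_hi=-0.1431 |R|=0.8671
  mid=-1.37062 |R|=0.56868 →hi
  mid=-1.98437 |R|=0.98449 →hi
  mid=-2.29124 |R|=1.33365 →lo
  mid=-2.13780 |R|=1.14730 →lo
  mid=-2.06109 |R|=1.06295 →lo
  mid=-2.02273 |R|=1.02299 →lo
  mid=-2.00355 |R|=1.00355 →lo
  ...
  [-2.00010,-1.99995] ⇒ x*=-2.0000
So |R|<1 on (-2.0000, 0).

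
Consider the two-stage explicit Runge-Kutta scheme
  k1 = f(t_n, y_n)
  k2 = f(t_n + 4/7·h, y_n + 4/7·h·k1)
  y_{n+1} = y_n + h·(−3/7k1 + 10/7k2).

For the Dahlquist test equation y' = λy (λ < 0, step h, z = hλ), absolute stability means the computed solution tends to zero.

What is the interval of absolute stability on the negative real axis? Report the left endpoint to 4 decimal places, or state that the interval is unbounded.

Test eqn y'=λy, z=hλ:
  k1=λy_n ⇒ h·k1=z·y_n;  k2=λ(1+4/7z)y_n ⇒ h·k2=z(1+4/7z)y_n
  y_{n+1}/y_n = 1 − 3/7z + 10/7z(1+4/7z) = 1 + z + 40/49z²
  Hence R(z) = 1 + z + 40/49z².

Solve |R(x)|<1 on ℝ⁻.
x=-1.5: |R|=1.3367
R=1: x+40/49x²=0 ⇒ x=−49/40=-1.2250; min R=1−1/(4·40/49)=0.6937>−1
Confirm numerically:
  x=-1.102: |R|=0.88935 <1
  x=-0.995: |R|=0.81318 <1
  x=-0.932: |R|=0.77708 <1
  x=-0.556: |R|=0.69636 <1
  x=-1.542: |R|=1.39903 >1
  x=-1.318: |R|=1.10006 >1
  x=-1.296: |R|=1.07512 >1
So |R|<1 on (-1.2250, 0).

z∈(-1.2250,0).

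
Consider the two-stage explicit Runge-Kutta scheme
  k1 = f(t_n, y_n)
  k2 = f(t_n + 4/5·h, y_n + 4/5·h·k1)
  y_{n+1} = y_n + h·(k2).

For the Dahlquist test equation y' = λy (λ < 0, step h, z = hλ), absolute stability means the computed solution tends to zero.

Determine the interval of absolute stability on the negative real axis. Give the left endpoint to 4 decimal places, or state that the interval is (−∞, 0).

(-1.2500, 0).

Test eqn y'=λy, z=hλ:
  k1=λy_n ⇒ h·k1=z·y_n;  k2=λ(1+4/5z)y_n ⇒ h·k2=z(1+4/5z)y_n
  y_{n+1}/y_n = 1 + z(1+4/5z) = 1 + z + 4/5z²
  ⇒ R(z) = 1 + z + 4/5z².

Need |R(x)|<1, x<0.
x=-1.77: |R|=1.7363
R=1: x+4/5x²=0 ⇒ x=−5/4=-1.2500; min R=1−1/(4·4/5)=0.6875>−1
Confirm numerically:
  x=-0.887: |R|=0.74242 <1
  x=-0.809: |R|=0.71458 <1
  x=-0.710: |R|=0.69328 <1
  x=-0.528: |R|=0.69503 <1
  x=-1.550: |R|=1.37200 >1
  x=-1.326: |R|=1.08062 >1
So |R|<1 on (-1.2500, 0).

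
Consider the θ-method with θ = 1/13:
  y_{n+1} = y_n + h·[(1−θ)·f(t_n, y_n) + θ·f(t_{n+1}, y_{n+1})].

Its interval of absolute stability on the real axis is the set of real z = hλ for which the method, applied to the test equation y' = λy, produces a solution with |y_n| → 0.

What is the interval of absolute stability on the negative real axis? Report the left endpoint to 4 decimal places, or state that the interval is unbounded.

z∈(-2.3636,0).

Test eqn y'=λy, z=hλ:
  y_{n+1} = y_n + z·[12/13·y_n + 1/13·y_{n+1}] ⇒ (1 − 1/13z)y_{n+1} = (1 + 12/13z)y_n
  ⇒ R(z) = (1 + 12/13z)/(1 − 1/13z).

Solve |R(x)|<1 on ℝ⁻.
x=-1.13: |R|=0.0396
R=−1: 1+12/13x = −1+1/13x ⇒ -11/13x=2 ⇒ x=2/(-11/13)=-2.3636
Confirm numerically:
  x=-2.171: |R|=0.86033 <1
  x=-1.544: |R|=0.38009 <1
  x=-1.285: |R|=0.16941 <1
  x=-2.718: |R|=1.24800 >1
  x=-2.677: |R|=1.21988 >1
Stable set (-2.3636, 0).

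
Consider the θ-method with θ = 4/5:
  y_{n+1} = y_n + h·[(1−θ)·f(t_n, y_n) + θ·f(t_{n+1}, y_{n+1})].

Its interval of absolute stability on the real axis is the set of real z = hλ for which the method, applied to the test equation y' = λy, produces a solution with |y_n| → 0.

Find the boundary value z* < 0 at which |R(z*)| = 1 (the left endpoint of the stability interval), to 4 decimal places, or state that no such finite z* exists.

Test eqn y'=λy, z=hλ:
  y_{n+1} = y_n + z·[1/5·y_n + 4/5·y_{n+1}] ⇒ (1 − 4/5z)y_{n+1} = (1 + 1/5z)y_n
  Hence R(z) = (1 + 1/5z)/(1 − 4/5z).

Need |R(x)|<1, x<0.
x=-0.64: |R|=0.5767
x=-2: |R|=0.2308
x=-10: |R|=0.1111
x=-100: |R|=0.2346
θ=4/5≥1/2 ⇒ |1+1/5x|<|1−4/5x| ∀x<0 ⇒ stable on all of ℝ⁻.

interval (−∞, 0).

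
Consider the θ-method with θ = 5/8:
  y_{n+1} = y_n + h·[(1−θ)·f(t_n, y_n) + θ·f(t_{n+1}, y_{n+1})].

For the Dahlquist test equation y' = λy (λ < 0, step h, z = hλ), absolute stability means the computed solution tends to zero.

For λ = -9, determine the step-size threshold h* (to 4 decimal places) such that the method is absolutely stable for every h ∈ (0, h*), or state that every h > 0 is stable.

On y'=λy, z=hλ:
  y_{n+1} = y_n + z·[3/8·y_n + 5/8·y_{n+1}] ⇒ (1 − 5/8z)y_{n+1} = (1 + 3/8z)y_n
  so R(z) = (1 + 3/8z)/(1 − 5/8z).

Need |R(x)|<1, x<0.
x=-1.79: |R|=0.1552
x=-2: |R|=0.1111
x=-10: |R|=0.3793
x=-100: |R|=0.5748
θ=5/8≥1/2 ⇒ |1+3/8x|<|1−5/8x| ∀x<0 ⇒ stable on all of ℝ⁻.

interval (−∞, 0). Any h>0 works for λ=-9.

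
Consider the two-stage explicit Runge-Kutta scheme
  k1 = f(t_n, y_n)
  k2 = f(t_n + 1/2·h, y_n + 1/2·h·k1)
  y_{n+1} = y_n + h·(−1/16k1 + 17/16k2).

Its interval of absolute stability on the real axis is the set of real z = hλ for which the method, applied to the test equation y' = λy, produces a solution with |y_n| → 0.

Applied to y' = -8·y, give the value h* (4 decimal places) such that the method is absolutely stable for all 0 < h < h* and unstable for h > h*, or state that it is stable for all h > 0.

(-1.8824,0); λ=-8 ⇒ h* = (32/17)/8 = 0.2353.

On y'=λy, z=hλ:
  k1=λy_n ⇒ h·k1=z·y_n;  k2=λ(1+1/2z)y_n ⇒ h·k2=z(1+1/2z)y_n
  y_{n+1}/y_n = 1 − 1/16z + 17/16z(1+1/2z) = 1 + z + 17/32z²
  so R(z) = 1 + z + 17/32z².

Find x<0 with |R(x)|<1.
x=-0.86: |R|=0.5329
R=1: x+17/32x²=0 ⇒ x=−32/17=-1.8824; min R=1−1/(4·17/32)=0.5294>−1
Confirm numerically:
  x=-1.271: |R|=0.58720 <1
  x=-1.170: |R|=0.55723 <1
  x=-1.055: |R|=0.53629 <1
  x=-2.185: |R|=1.35131 >1
  x=-1.934: |R|=1.05306 >1
Interval (-1.8824, 0).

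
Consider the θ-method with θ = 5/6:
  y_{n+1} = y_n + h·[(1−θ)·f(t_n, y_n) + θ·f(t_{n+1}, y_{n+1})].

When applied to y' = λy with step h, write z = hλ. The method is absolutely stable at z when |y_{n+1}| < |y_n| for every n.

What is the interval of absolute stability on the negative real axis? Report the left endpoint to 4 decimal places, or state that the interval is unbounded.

Set f=λy, z=hλ:
  y_{n+1} = y_n + z·[1/6·y_n + 5/6·y_{n+1}] ⇒ (1 − 5/6z)y_{n+1} = (1 + 1/6z)y_n
  so R(z) = (1 + 1/6z)/(1 − 5/6z).

Find x<0 with |R(x)|<1.
x=-1.78: |R|=0.2832
x=-2: |R|=0.2500
x=-10: |R|=0.0714
x=-100: |R|=0.1858
θ=5/6≥1/2 ⇒ |1+1/6x|<|1−5/6x| ∀x<0 ⇒ interval (−∞,0).

interval (−∞, 0).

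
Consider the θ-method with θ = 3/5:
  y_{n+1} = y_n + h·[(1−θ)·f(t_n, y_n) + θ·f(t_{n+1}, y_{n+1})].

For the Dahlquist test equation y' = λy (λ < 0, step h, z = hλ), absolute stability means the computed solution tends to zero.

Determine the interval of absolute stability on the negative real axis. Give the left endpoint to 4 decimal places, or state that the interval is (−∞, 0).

Set f=λy, z=hλ:
  y_{n+1} = y_n + z·[2/5·y_n + 3/5·y_{n+1}] ⇒ (1 − 3/5z)y_{n+1} = (1 + 2/5z)y_n
  so R(z) = (1 + 2/5z)/(1 − 3/5z).

Need |R(x)|<1, x<0.
x=-0.69: |R|=0.5120
x=-2: |R|=0.0909
x=-10: |R|=0.4286
x=-100: |R|=0.6393
θ=3/5≥1/2 ⇒ |1+2/5x|<|1−3/5x| ∀x<0 ⇒ stable on all of ℝ⁻.

unbounded; (−∞, 0).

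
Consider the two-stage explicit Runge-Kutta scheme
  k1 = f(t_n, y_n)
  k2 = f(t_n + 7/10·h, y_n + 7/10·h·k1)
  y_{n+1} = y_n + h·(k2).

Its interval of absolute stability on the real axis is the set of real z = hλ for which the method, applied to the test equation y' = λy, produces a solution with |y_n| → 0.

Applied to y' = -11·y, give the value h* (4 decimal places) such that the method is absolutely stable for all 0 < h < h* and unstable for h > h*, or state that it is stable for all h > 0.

On y'=λy, z=hλ:
  k1=λy_n ⇒ h·k1=z·y_n;  k2=λ(1+7/10z)y_n ⇒ h·k2=z(1+7/10z)y_n
  y_{n+1}/y_n = 1 + z(1+7/10z) = 1 + z + 7/10z²
  R(z) = 1 + z + 7/10z².

Need |R(x)|<1, x<0.
x=-1.31: |R|=0.8913
R=1: x+7/10x²=0 ⇒ x=−10/7=-1.4286; min R=1−1/(4·7/10)=0.6429>−1
Confirm numerically:
  x=-1.228: |R|=0.82759 <1
  x=-0.942: |R|=0.67915 <1
  x=-0.730: |R|=0.64303 <1
  x=-0.685: |R|=0.64346 <1
  x=-1.868: |R|=1.57460 >1
  x=-1.658: |R|=1.26627 >1
  x=-1.652: |R|=1.25837 >1
So |R|<1 on (-1.4286, 0).

(-1.4286,0); λ=-11 ⇒ h* = (10/7)/11 = 0.1299.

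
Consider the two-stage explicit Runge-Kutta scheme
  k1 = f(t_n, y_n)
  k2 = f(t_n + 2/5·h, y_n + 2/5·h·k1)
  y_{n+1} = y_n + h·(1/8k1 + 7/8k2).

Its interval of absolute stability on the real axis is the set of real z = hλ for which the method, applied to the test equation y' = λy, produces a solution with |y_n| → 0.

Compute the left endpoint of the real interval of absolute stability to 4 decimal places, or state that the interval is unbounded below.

left endpoint -2.8571.

Test eqn y'=λy, z=hλ:
  k1=λy_n ⇒ h·k1=z·y_n;  k2=λ(1+2/5z)y_n ⇒ h·k2=z(1+2/5z)y_n
  y_{n+1}/y_n = 1 + 1/8z + 7/8z(1+2/5z) = 1 + z + 7/20z²
  R(z) = 1 + z + 7/20z².

Boundary: |R(x)|=1, x<0.
x=-0.65: |R|=0.4979
R=1: x+7/20x²=0 ⇒ x=−20/7=-2.8571; min R=1−1/(4·7/20)=0.2857>−1
Confirm numerically:
  x=-2.124: |R|=0.45498 <1
  x=-1.547: |R|=0.29062 <1
  x=-1.269: |R|=0.29463 <1
  x=-3.379: |R|=1.61717 >1
  x=-3.242: |R|=1.43670 >1
Interval (-2.8571, 0).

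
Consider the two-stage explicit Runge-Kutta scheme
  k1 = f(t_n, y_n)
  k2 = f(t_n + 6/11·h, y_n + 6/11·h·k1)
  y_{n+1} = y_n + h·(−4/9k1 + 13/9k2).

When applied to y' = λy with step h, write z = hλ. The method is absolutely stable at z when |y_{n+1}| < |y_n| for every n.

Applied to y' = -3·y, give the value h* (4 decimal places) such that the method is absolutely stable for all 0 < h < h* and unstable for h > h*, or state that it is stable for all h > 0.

Set f=λy, z=hλ:
  k1=λy_n ⇒ h·k1=z·y_n;  k2=λ(1+6/11z)y_n ⇒ h·k2=z(1+6/11z)y_n
  y_{n+1}/y_n = 1 − 4/9z + 13/9z(1+6/11z) = 1 + z + 26/33z²
  Hence R(z) = 1 + z + 26/33z².

Solve |R(x)|<1 on ℝ⁻.
x=-0.88: |R|=0.7301
R=1: x+26/33x²=0 ⇒ x=−33/26=-1.2692; min R=1−1/(4·26/33)=0.6827>−1
Confirm numerically:
  x=-1.179: |R|=0.91618 <1
  x=-0.898: |R|=0.73735 <1
  x=-0.726: |R|=0.68927 <1
  x=-0.567: |R|=0.68629 <1
  x=-1.466: |R|=1.22727 >1
  x=-1.367: |R|=1.10530 >1
So |R|<1 on (-1.2692, 0).

(-1.2692,0); λ=-3 ⇒ h* = (33/26)/3 = 0.4231.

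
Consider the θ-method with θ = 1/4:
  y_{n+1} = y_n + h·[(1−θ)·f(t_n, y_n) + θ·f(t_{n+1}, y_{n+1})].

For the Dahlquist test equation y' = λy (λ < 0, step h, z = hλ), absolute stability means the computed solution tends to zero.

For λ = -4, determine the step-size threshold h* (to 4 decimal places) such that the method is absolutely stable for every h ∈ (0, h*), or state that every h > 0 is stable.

(-4.0000,0); λ=-4 ⇒ h* = (4)/4 = 1.0000.

Set f=λy, z=hλ:
  y_{n+1} = y_n + z·[3/4·y_n + 1/4·y_{n+1}] ⇒ (1 − 1/4z)y_{n+1} = (1 + 3/4z)y_n
  so R(z) = (1 + 3/4z)/(1 − 1/4z).

Solve |R(x)|<1 on ℝ⁻.
x=-1.52: |R|=0.1014
R=−1: 1+3/4x = −1+1/4x ⇒ -1/2x=2 ⇒ x=2/(-1/2)=-4.0000
Confirm numerically:
  x=-3.269: |R|=0.79887 <1
  x=-2.981: |R|=0.70806 <1
  x=-2.638: |R|=0.58964 <1
  x=-2.182: |R|=0.41184 <1
  x=-4.449: |R|=1.10628 >1
  x=-4.365: |R|=1.08727 >1
  x=-4.308: |R|=1.07415 >1
Stable set (-4.0000, 0).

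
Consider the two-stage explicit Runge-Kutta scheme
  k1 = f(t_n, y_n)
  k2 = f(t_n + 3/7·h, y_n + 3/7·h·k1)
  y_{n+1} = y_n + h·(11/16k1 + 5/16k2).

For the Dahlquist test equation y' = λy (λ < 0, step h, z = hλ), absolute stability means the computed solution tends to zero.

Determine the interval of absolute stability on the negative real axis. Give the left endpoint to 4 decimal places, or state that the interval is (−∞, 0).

z∈(-7.4667,0).

Set f=λy, z=hλ:
  k1=λy_n ⇒ h·k1=z·y_n;  k2=λ(1+3/7z)y_n ⇒ h·k2=z(1+3/7z)y_n
  y_{n+1}/y_n = 1 + 11/16z + 5/16z(1+3/7z) = 1 + z + 15/112z²
  so R(z) = 1 + z + 15/112z².

Need |R(x)|<1, x<0.
x=-1.76: |R|=0.3451
R=1: x+15/112x²=0 ⇒ x=−112/15=-7.4667; min R=1−1/(4·15/112)=-0.8667>−1
Confirm numerically:
  x=-7.389: |R|=0.92314 <1
  x=-6.191: |R|=0.05772 <1
  x=-5.013: |R|=0.64735 <1
  x=-8.036: |R|=1.61274 >1
  x=-7.909: |R|=1.46854 >1
Interval (-7.4667, 0).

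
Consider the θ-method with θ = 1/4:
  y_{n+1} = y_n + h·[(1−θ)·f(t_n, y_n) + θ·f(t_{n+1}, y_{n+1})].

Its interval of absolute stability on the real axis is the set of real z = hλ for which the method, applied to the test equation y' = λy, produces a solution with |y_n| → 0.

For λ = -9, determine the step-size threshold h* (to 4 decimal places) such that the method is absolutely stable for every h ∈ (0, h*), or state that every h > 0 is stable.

Test eqn y'=λy, z=hλ:
  y_{n+1} = y_n + z·[3/4·y_n + 1/4·y_{n+1}] ⇒ (1 − 1/4z)y_{n+1} = (1 + 3/4z)y_n
  R(z) = (1 + 3/4z)/(1 − 1/4z).

Find x<0 with |R(x)|<1.
x=-1.35: |R|=0.0093
R=−1: 1+3/4x = −1+1/4x ⇒ -1/2x=2 ⇒ x=2/(-1/2)=-4.0000
Confirm numerically:
  x=-3.935: |R|=0.98362 <1
  x=-2.824: |R|=0.65533 <1
  x=-2.258: |R|=0.44327 <1
  x=-4.296: |R|=1.07136 >1
  x=-4.118: |R|=1.02907 >1
  x=-4.095: |R|=1.02347 >1
So |R|<1 on (-4.0000, 0).

(-4.0000,0); λ=-9 ⇒ h* = (4)/9 = 0.4444.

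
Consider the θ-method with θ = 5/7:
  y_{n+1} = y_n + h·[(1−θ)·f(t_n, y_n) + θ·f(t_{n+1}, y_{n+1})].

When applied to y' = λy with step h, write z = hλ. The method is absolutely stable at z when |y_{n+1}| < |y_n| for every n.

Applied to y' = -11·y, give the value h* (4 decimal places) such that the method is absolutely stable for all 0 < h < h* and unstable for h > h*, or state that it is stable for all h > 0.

Test eqn y'=λy, z=hλ:
  y_{n+1} = y_n + z·[2/7·y_n + 5/7·y_{n+1}] ⇒ (1 − 5/7z)y_{n+1} = (1 + 2/7z)y_n
  R(z) = (1 + 2/7z)/(1 − 5/7z).

Solve |R(x)|<1 on ℝ⁻.
x=-1.11: |R|=0.3809
x=-2: |R|=0.1765
x=-10: |R|=0.2281
x=-100: |R|=0.3807
θ=5/7≥1/2 ⇒ |1+2/7x|<|1−5/7x| ∀x<0 ⇒ interval (−∞,0).

(−∞, 0) — no finite endpoint. Any h>0 works for λ=-11.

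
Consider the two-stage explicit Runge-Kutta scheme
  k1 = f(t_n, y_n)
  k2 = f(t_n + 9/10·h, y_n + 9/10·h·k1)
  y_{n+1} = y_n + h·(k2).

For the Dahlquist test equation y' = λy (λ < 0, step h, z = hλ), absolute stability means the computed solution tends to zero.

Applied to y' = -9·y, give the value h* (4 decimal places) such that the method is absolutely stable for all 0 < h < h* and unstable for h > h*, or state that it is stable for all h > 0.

(-1.1111,0); λ=-9 ⇒ h* = (10/9)/9 = 0.1235.

On y'=λy, z=hλ:
  k1=λy_n ⇒ h·k1=z·y_n;  k2=λ(1+9/10z)y_n ⇒ h·k2=z(1+9/10z)y_n
  y_{n+1}/y_n = 1 + z(1+9/10z) = 1 + z + 9/10z²
  ⇒ R(z) = 1 + z + 9/10z².

Solve |R(x)|<1 on ℝ⁻.
x=-1.76: |R|=2.0278
R=1: x+9/10x²=0 ⇒ x=−10/9=-1.1111; min R=1−1/(4·9/10)=0.7222>−1
Confirm numerically:
  x=-0.944: |R|=0.85802 <1
  x=-0.895: |R|=0.82592 <1
  x=-0.569: |R|=0.72238 <1
  x=-1.425: |R|=1.40256 >1
  x=-1.256: |R|=1.16378 >1
  x=-1.184: |R|=1.07767 >1
So |R|<1 on (-1.1111, 0).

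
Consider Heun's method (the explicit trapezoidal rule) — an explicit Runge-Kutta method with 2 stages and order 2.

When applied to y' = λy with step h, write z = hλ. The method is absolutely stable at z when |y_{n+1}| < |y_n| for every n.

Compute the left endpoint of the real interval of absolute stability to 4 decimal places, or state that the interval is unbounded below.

On y'=λy, z=hλ:
  order 2, 2-stage ⇒ R(z)=1+z+z^2/2
  (e.g. R(-1.75)=0.78125, |R|=0.78125)

Need |R(x)|<1, x<0.
x=-1.75: |R|=0.7812
|R(-2.03)|=1.0304 |R(-1.9)|=0.9050 |R(-1.09)|=0.5040
Bisect:
  x_lo=-2.7554 |R|=2.0408  x_hi=-0.2467 |R|=0.7838
  mid=-1.50105 |R|=0.62552 →hi
  mid=-2.12824 |R|=1.13646 →lo
  mid=-1.81464 |R|=0.83182 →hi
  mid=-1.97144 |R|=0.97185 →hi
  mid=-2.04984 |R|=1.05108 →lo
  mid=-2.01064 |R|=1.01070 →lo
  mid=-1.99104 |R|=0.99108 →hi
  mid=-2.00084 |R|=1.00084 →lo
  ...
  [-2.00008,-1.99992] ⇒ x*=-2.0000
So |R|<1 on (-2.0000, 0).

z* = -2.0000.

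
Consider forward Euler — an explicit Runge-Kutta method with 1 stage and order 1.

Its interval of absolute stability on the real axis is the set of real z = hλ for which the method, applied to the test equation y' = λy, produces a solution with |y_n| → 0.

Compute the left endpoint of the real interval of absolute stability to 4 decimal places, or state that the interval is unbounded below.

With y'=λy (z=hλ):
  order 1, 1-stage ⇒ R(z)=1+z
  (e.g. R(-0.85)=0.15000, |R|=0.15000)

Find x<0 with |R(x)|<1.
x=-0.85: |R|=0.1500
|R(-1.49)|=0.4900 |R(-0.53)|=0.4700 |R(-0.51)|=0.4900
Bisect:
  x_lo=-2.5704 |R|=1.5704  x_hi=-0.3158 |R|=0.6842
  mid=-1.44307 |R|=0.44307 →hi
  mid=-2.00673 |R|=1.00673 →lo
  mid=-1.72490 |R|=0.72490 →hi
  mid=-1.86582 |R|=0.86582 →hi
  mid=-1.93627 |R|=0.93627 →hi
  mid=-1.97150 |R|=0.97150 →hi
  mid=-1.98912 |R|=0.98912 →hi
  mid=-1.99792 |R|=0.99792 →hi
  mid=-2.00233 |R|=1.00233 →lo
  ...
  [-2.00013,-1.99999] ⇒ x*=-2.0000
So |R|<1 on (-2.0000, 0).

left endpoint -2.0000.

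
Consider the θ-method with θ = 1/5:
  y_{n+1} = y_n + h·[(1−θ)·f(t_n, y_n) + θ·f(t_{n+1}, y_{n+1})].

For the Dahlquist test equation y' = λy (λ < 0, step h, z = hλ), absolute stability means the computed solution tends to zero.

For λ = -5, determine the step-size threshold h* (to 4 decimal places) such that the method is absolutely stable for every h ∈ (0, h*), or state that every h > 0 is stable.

Set f=λy, z=hλ:
  y_{n+1} = y_n + z·[4/5·y_n + 1/5·y_{n+1}] ⇒ (1 − 1/5z)y_{n+1} = (1 + 4/5z)y_n
  R(z) = (1 + 4/5z)/(1 − 1/5z).

Solve |R(x)|<1 on ℝ⁻.
x=-1.31: |R|=0.0380
R=−1: 1+4/5x = −1+1/5x ⇒ -3/5x=2 ⇒ x=2/(-3/5)=-3.3333
Confirm numerically:
  x=-2.582: |R|=0.70272 <1
  x=-2.188: |R|=0.52198 <1
  x=-1.904: |R|=0.37891 <1
  x=-1.435: |R|=0.11500 <1
  x=-3.831: |R|=1.16906 >1
  x=-3.590: |R|=1.08964 >1
Interval (-3.3333, 0).

(-3.3333,0); λ=-5 ⇒ h* = (10/3)/5 = 0.6667.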